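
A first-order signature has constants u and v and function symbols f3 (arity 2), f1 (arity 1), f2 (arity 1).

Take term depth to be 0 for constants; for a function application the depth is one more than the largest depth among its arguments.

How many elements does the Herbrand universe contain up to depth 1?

Let N_k = |{terms of depth ≤ k}|. Then N_0 = 2 and N_k = 2 + N_{k-1}^2 + N_{k-1} + N_{k-1} for k ≥ 1 (one summand per function symbol, arity giving the exponent).
N_0 = 2
N_1 = 2 + 2^2 + 2 + 2 = 10

10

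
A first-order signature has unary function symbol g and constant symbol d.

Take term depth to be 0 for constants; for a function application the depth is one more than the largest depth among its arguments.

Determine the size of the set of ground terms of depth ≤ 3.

4

Count level by level. With function symbols g/1, the terms of depth ≤ k are the 1 constant together with each function applied to depth-≤(k−1) tuples, so N_k = 1 + N_{k-1}.
N_0 = 1
N_1 = 1 + 1 = 2
N_2 = 1 + 2 = 3
N_3 = 1 + 3 = 4
Explicitly: d, g(d), g(g(d)), g(g(g(d))).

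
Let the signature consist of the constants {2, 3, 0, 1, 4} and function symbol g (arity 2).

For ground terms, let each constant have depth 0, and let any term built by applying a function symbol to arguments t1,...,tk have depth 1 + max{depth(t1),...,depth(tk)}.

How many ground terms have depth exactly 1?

Count level by level. With function symbols g/2, the terms of depth ≤ k are the 5 constants together with each function applied to depth-≤(k−1) tuples, so N_k = 5 + N_{k-1}^2.
N_0 = 5
N_1 = 5 + 5^2 = 30
Terms of depth exactly 1: N_1 − N_0 = 30 − 5 = 25.

25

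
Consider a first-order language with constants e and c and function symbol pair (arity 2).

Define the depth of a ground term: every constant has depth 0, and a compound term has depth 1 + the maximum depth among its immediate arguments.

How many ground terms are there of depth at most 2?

Count level by level. With function symbols pair/2, the terms of depth ≤ k are the 2 constants together with each function applied to depth-≤(k−1) tuples, so N_k = 2 + N_{k-1}^2.
N_0 = 2
N_1 = 2 + 2^2 = 6
N_2 = 2 + 6^2 = 38

38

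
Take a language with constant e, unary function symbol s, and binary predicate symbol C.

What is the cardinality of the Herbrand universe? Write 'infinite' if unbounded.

infinite

The signature has at least one function symbol (s, arity 1) and at least one constant (e).
Iterating s gives infinitely many distinct ground terms: e, s(e), s(s(e)), ...
So the Herbrand universe is infinite.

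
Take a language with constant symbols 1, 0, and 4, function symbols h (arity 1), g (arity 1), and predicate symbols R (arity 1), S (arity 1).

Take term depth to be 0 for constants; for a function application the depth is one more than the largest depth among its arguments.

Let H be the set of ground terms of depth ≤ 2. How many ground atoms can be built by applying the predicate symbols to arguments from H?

First count ground terms of depth ≤ 2.
Let N_k = |{terms of depth ≤ k}|. Then N_0 = 3 and N_k = 3 + N_{k-1} + N_{k-1} for k ≥ 1 (one summand per function symbol, arity giving the exponent).
N_0 = 3
N_1 = 3 + 3 + 3 = 9
N_2 = 3 + 9 + 9 = 21
So |H| = 21.
A ground atom is a predicate applied to a tuple of terms from H, so the count is the sum over predicates of |H|^arity:
  R: 21;  S: 21
Total ground atoms: 21 + 21 = 42.

42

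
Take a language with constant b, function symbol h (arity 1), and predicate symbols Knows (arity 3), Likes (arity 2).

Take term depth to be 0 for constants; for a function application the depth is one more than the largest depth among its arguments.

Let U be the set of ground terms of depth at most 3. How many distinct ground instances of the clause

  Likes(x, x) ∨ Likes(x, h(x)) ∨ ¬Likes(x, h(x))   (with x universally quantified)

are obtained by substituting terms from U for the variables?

4

Ground terms of depth ≤ 3:
  Count level by level. With function symbols h/1, the terms of depth ≤ k are the 1 constant together with each function applied to depth-≤(k−1) tuples, so N_k = 1 + N_{k-1}.
  N_0 = 1
  N_1 = 1 + 1 = 2
  N_2 = 1 + 2 = 3
  N_3 = 1 + 3 = 4
So there are 4 ground terms available for substitution.
The body mentions the single quantified variable x; since ground terms form a free algebra, no two substitutions collapse to the same formula.
Number of ground instances = 4.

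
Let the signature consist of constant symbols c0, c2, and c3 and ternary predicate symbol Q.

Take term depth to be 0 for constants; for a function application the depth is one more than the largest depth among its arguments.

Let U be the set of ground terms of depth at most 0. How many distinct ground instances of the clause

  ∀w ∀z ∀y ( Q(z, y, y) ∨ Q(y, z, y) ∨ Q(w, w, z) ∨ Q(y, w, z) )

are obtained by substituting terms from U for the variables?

27

Ground terms of depth ≤ 0:
  With no function symbols every ground term is a constant, so there are exactly 3 ground terms at every depth bound.
  N_0 = 3
So there are 3 ground terms available for substitution.
Each of w, z, y ranges independently over the available ground terms, and distinct assignments produce distinct instances.
Number of ground instances = 3^3 = 27.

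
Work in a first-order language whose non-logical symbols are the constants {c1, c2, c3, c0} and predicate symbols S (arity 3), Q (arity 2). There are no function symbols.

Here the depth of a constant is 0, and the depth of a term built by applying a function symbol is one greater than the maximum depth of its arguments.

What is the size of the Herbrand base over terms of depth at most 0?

First count ground terms of depth ≤ 0.
With no function symbols every ground term is a constant, so there are exactly 4 ground terms at every depth bound.
N_0 = 4
Explicitly: c1, c2, c3, c0.
So |H| = 4.
For each predicate symbol, the number of ground atoms is |H| raised to its arity; summing:
  S: 4^3 = 64;  Q: 4^2 = 16
Total ground atoms: 64 + 16 = 80.

80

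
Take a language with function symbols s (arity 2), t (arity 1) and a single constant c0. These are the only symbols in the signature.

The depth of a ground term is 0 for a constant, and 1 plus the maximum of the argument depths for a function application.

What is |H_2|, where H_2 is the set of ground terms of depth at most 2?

Let N_k count ground terms of depth at most k. Each non-constant term of depth ≤ k is some function symbol applied to depth-≤(k−1) arguments, giving N_k = 1 + N_{k-1}^2 + N_{k-1}.
N_0 = 1
N_1 = 1 + 1^2 + 1 = 3
N_2 = 1 + 3^2 + 3 = 13

13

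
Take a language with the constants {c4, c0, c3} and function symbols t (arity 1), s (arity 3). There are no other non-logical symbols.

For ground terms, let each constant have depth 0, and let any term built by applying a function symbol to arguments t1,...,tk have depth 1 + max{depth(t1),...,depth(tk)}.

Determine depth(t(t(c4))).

2

depth(t(c4)) = 1 + depth(c4) = 1 + 0 = 1
depth(t(t(c4))) = 1 + depth(t(c4)) = 1 + 1 = 2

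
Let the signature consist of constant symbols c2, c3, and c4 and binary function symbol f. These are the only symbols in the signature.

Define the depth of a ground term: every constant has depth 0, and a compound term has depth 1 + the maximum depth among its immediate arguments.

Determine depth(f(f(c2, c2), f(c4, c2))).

depth(f(c2, c2)) = 1 + max(0, 0) = 1
depth(f(c4, c2)) = 1 + max(0, 0) = 1
depth(f(f(c2, c2), f(c4, c2))) = 1 + max(1, 1) = 2

2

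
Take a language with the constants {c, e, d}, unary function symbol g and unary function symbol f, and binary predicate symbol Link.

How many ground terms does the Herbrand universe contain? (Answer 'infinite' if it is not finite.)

infinite

The signature has at least one function symbol (g, arity 1) and at least one constant (c).
Iterating g gives infinitely many distinct ground terms: c, g(c), g(g(c)), ...
So the Herbrand universe is infinite.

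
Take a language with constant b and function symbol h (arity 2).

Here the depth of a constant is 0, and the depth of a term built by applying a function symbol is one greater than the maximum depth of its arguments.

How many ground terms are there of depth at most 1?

Let N_k count ground terms of depth at most k. Each non-constant term of depth ≤ k is some function symbol applied to depth-≤(k−1) arguments, giving N_k = 1 + N_{k-1}^2.
N_0 = 1
N_1 = 1 + 1^2 = 2

2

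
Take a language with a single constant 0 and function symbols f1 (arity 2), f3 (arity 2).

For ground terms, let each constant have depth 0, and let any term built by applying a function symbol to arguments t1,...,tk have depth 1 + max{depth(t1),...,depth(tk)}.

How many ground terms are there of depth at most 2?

Count level by level. With function symbols f1/2, f3/2, the terms of depth ≤ k are the 1 constant together with each function applied to depth-≤(k−1) tuples, so N_k = 1 + N_{k-1}^2 + N_{k-1}^2.
N_0 = 1
N_1 = 1 + 1^2 + 1^2 = 3
N_2 = 1 + 3^2 + 3^2 = 19

19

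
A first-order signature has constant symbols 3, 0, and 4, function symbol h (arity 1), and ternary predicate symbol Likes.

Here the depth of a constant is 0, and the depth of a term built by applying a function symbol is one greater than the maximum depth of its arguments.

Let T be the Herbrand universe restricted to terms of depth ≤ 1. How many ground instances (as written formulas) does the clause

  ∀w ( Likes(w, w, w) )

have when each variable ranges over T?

6

Ground terms of depth ≤ 1:
  Let N_k count ground terms of depth at most k. Each non-constant term of depth ≤ k is some function symbol applied to depth-≤(k−1) arguments, giving N_k = 3 + N_{k-1}.
  N_0 = 3
  N_1 = 3 + 3 = 6
So there are 6 ground terms available for substitution.
The body mentions the single quantified variable w; since ground terms form a free algebra, no two substitutions collapse to the same formula.
Number of ground instances = 6.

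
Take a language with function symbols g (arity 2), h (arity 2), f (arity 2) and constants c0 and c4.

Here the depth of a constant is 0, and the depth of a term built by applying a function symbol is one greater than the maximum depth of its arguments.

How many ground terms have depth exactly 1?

Let N_k = |{terms of depth ≤ k}|. Then N_0 = 2 and N_k = 2 + N_{k-1}^2 + N_{k-1}^2 + N_{k-1}^2 for k ≥ 1 (one summand per function symbol, arity giving the exponent).
N_0 = 2
N_1 = 2 + 2^2 + 2^2 + 2^2 = 14
Terms of depth exactly 1: N_1 − N_0 = 14 − 2 = 12.

12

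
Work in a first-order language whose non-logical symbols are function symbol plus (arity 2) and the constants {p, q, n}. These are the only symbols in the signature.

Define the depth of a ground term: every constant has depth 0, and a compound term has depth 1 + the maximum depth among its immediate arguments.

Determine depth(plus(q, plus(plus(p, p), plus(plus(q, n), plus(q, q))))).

4

depth(plus(p, p)) = 1 + max(0, 0) = 1
depth(plus(q, n)) = 1 + max(0, 0) = 1
depth(plus(q, q)) = 1 + max(0, 0) = 1
depth(plus(plus(q, n), plus(q, q))) = 1 + max(1, 1) = 2
depth(plus(plus(p, p), plus(plus(q, n), plus(q, q)))) = 1 + max(1, 2) = 3
depth(plus(q, plus(plus(p, p), plus(plus(q, n), plus(q, q))))) = 1 + max(0, 3) = 4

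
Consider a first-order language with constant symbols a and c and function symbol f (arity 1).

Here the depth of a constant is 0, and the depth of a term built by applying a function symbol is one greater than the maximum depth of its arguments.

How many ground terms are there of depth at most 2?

6

Write N_k for the number of ground terms of depth ≤ k. A term of depth ≤ k is either a constant or a function symbol applied to arguments of depth ≤ k−1, so N_k = 2 + N_{k-1}.
N_0 = 2
N_1 = 2 + 2 = 4
N_2 = 2 + 4 = 6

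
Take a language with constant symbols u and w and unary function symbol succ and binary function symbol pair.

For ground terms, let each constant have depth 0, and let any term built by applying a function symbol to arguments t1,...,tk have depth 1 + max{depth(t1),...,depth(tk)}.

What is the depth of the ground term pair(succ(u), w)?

depth(succ(u)) = 1 + depth(u) = 1 + 0 = 1
depth(pair(succ(u), w)) = 1 + max(1, 0) = 2

2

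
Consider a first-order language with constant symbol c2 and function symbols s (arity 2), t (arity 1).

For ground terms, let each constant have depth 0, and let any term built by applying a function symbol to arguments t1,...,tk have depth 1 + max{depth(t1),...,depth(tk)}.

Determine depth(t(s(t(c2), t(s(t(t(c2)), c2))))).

depth(t(c2)) = 1 + depth(c2) = 1 + 0 = 1
depth(t(t(c2))) = 1 + depth(t(c2)) = 1 + 1 = 2
depth(s(t(t(c2)), c2)) = 1 + max(2, 0) = 3
depth(t(s(t(t(c2)), c2))) = 1 + depth(s(t(t(c2)), c2)) = 1 + 3 = 4
depth(s(t(c2), t(s(t(t(c2)), c2)))) = 1 + max(1, 4) = 5
depth(t(s(t(c2), t(s(t(t(c2)), c2))))) = 1 + depth(s(t(c2), t(s(t(t(c2)), c2)))) = 1 + 5 = 6

6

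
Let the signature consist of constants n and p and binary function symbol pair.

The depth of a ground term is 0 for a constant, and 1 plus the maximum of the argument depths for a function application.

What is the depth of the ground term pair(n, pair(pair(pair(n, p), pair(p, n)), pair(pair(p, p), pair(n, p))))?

4

depth(pair(n, p)) = 1 + max(0, 0) = 1
depth(pair(p, n)) = 1 + max(0, 0) = 1
depth(pair(pair(n, p), pair(p, n))) = 1 + max(1, 1) = 2
depth(pair(p, p)) = 1 + max(0, 0) = 1
depth(pair(pair(p, p), pair(n, p))) = 1 + max(1, 1) = 2
depth(pair(pair(pair(n, p), pair(p, n)), pair(pair(p, p), pair(n, p)))) = 1 + max(2, 2) = 3
depth(pair(n, pair(pair(pair(n, p), pair(p, n)), pair(pair(p, p), pair(n, p))))) = 1 + max(0, 3) = 4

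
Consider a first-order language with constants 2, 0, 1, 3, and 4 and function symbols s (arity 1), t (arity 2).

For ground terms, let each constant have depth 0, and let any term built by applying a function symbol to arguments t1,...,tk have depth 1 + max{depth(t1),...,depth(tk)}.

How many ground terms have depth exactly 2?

1230

Count level by level. With function symbols s/1, t/2, the terms of depth ≤ k are the 5 constants together with each function applied to depth-≤(k−1) tuples, so N_k = 5 + N_{k-1} + N_{k-1}^2.
N_0 = 5
N_1 = 5 + 5 + 5^2 = 35
N_2 = 5 + 35 + 35^2 = 1265
Terms of depth exactly 2: N_2 − N_1 = 1265 − 35 = 1230.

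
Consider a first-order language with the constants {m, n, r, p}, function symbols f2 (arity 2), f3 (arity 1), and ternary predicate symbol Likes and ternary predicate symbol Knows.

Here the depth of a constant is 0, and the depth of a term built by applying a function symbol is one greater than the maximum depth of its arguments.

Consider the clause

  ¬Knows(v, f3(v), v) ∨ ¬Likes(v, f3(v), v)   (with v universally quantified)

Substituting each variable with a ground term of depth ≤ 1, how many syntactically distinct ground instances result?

24

Ground terms of depth ≤ 1:
  If N_k denotes the number of depth-≤k ground terms, the 4 constants give N_0 = 4, and each function symbol of arity r contributes N_{k-1}^r new terms at level k: N_k = 4 + N_{k-1}^2 + N_{k-1}.
  N_0 = 4
  N_1 = 4 + 4^2 + 4 = 24
So there are 24 ground terms available for substitution.
The clause has 1 distinct variable (v), which appears in the body. In the free term algebra distinct substitutions yield syntactically distinct ground instances.
Number of ground instances = 24.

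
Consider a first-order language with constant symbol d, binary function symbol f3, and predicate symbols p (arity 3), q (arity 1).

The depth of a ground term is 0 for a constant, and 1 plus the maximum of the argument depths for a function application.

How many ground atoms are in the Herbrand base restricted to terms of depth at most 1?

10

First count ground terms of depth ≤ 1.
Write N_k for the number of ground terms of depth ≤ k. A term of depth ≤ k is either a constant or a function symbol applied to arguments of depth ≤ k−1, so N_k = 1 + N_{k-1}^2.
N_0 = 1
N_1 = 1 + 1^2 = 2
So |H| = 2.
Ground atoms are formed by filling each argument slot of a predicate with a term from H, so an r-ary predicate gives |H|^r atoms:
  p: 2^3 = 8;  q: 2
Total ground atoms: 8 + 2 = 10.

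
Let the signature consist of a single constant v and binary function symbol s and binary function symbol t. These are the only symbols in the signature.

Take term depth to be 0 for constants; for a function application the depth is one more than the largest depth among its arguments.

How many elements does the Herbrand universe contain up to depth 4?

Let N_k count ground terms of depth at most k. Each non-constant term of depth ≤ k is some function symbol applied to depth-≤(k−1) arguments, giving N_k = 1 + N_{k-1}^2 + N_{k-1}^2.
N_0 = 1
N_1 = 1 + 1^2 + 1^2 = 3
N_2 = 1 + 3^2 + 3^2 = 19
N_3 = 1 + 19^2 + 19^2 = 723
N_4 = 1 + 723^2 + 723^2 = 1045459

1045459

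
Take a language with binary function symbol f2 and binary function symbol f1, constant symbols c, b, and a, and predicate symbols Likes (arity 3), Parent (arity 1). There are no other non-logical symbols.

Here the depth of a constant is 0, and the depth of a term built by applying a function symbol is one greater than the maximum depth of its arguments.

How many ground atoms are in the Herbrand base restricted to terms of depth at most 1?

First count ground terms of depth ≤ 1.
If N_k denotes the number of depth-≤k ground terms, the 3 constants give N_0 = 3, and each function symbol of arity r contributes N_{k-1}^r new terms at level k: N_k = 3 + N_{k-1}^2 + N_{k-1}^2.
N_0 = 3
N_1 = 3 + 3^2 + 3^2 = 21
So |H| = 21.
A ground atom is a predicate applied to a tuple of terms from H, so the count is the sum over predicates of |H|^arity:
  Likes: 21^3 = 9261;  Parent: 21
Total ground atoms: 9261 + 21 = 9282.

9282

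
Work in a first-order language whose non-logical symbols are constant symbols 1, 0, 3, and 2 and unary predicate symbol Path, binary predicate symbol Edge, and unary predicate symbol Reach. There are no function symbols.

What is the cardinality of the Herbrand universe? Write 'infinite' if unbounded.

4

There are no function symbols, so every ground term is one of the 4 constants.
The Herbrand universe is {1, 0, 3, 2}, which is finite with 4 elements.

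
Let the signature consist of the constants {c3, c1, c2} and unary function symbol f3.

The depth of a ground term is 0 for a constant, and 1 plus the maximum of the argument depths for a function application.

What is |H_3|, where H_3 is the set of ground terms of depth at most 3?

Count level by level. With function symbols f3/1, the terms of depth ≤ k are the 3 constants together with each function applied to depth-≤(k−1) tuples, so N_k = 3 + N_{k-1}.
N_0 = 3
N_1 = 3 + 3 = 6
N_2 = 3 + 6 = 9
N_3 = 3 + 9 = 12

12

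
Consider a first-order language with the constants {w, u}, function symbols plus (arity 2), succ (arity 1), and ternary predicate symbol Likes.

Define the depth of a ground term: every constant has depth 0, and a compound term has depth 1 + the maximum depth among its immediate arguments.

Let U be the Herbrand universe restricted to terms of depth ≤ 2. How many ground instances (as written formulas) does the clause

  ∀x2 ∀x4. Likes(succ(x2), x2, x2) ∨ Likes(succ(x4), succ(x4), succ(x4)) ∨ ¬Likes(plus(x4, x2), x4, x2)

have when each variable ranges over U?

Ground terms of depth ≤ 2:
  Let N_k count ground terms of depth at most k. Each non-constant term of depth ≤ k is some function symbol applied to depth-≤(k−1) arguments, giving N_k = 2 + N_{k-1}^2 + N_{k-1}.
  N_0 = 2
  N_1 = 2 + 2^2 + 2 = 8
  N_2 = 2 + 8^2 + 8 = 74
So there are 74 ground terms available for substitution.
The body mentions every one of the 2 quantified variables; since ground terms form a free algebra, no two substitutions collapse to the same formula.
Number of ground instances = 74^2 = 5476.

5476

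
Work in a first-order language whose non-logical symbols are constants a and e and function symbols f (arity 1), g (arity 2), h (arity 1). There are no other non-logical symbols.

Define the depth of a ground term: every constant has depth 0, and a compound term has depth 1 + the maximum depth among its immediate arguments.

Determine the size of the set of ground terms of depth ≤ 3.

Let N_k count ground terms of depth at most k. Each non-constant term of depth ≤ k is some function symbol applied to depth-≤(k−1) arguments, giving N_k = 2 + N_{k-1} + N_{k-1}^2 + N_{k-1}.
N_0 = 2
N_1 = 2 + 2 + 2^2 + 2 = 10
N_2 = 2 + 10 + 10^2 + 10 = 122
N_3 = 2 + 122 + 122^2 + 122 = 15130

15130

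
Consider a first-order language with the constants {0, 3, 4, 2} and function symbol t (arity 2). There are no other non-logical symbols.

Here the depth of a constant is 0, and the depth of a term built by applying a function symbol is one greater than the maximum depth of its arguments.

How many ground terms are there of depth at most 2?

Let N_k count ground terms of depth at most k. Each non-constant term of depth ≤ k is some function symbol applied to depth-≤(k−1) arguments, giving N_k = 4 + N_{k-1}^2.
N_0 = 4
N_1 = 4 + 4^2 = 20
N_2 = 4 + 20^2 = 404

404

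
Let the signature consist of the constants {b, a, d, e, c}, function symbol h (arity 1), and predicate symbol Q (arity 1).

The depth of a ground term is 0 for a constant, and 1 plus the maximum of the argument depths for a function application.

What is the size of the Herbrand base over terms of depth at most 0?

5

First count ground terms of depth ≤ 0.
Write N_k for the number of ground terms of depth ≤ k. A term of depth ≤ k is either a constant or a function symbol applied to arguments of depth ≤ k−1, so N_k = 5 + N_{k-1}.
N_0 = 5
Explicitly: b, a, d, e, c.
So |H| = 5.
For each predicate symbol, the number of ground atoms is |H| raised to its arity; summing:
  Q: 5
Total ground atoms: 5.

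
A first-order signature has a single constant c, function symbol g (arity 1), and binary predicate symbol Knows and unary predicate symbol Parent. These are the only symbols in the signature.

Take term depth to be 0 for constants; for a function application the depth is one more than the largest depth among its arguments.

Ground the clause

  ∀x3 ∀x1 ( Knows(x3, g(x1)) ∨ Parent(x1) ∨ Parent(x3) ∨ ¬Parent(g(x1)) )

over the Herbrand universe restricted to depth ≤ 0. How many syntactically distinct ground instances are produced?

1

Ground terms of depth ≤ 0:
  Write N_k for the number of ground terms of depth ≤ k. A term of depth ≤ k is either a constant or a function symbol applied to arguments of depth ≤ k−1, so N_k = 1 + N_{k-1}.
  N_0 = 1
  Explicitly: c.
So there is exactly 1 ground term available for substitution.
Each of x3, x1 ranges independently over the available ground terms, and distinct assignments produce distinct instances.
Number of ground instances = 1^2 = 1.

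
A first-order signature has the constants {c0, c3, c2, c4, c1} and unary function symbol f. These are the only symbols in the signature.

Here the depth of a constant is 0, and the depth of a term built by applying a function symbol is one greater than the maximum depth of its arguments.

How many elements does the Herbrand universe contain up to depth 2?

15

Let N_k count ground terms of depth at most k. Each non-constant term of depth ≤ k is some function symbol applied to depth-≤(k−1) arguments, giving N_k = 5 + N_{k-1}.
N_0 = 5
N_1 = 5 + 5 = 10
N_2 = 5 + 10 = 15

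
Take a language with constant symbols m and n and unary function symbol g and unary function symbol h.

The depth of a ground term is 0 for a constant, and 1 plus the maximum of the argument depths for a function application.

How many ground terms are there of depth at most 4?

62

If N_k denotes the number of depth-≤k ground terms, the 2 constants give N_0 = 2, and each function symbol of arity r contributes N_{k-1}^r new terms at level k: N_k = 2 + N_{k-1} + N_{k-1}.
N_0 = 2
N_1 = 2 + 2 + 2 = 6
N_2 = 2 + 6 + 6 = 14
N_3 = 2 + 14 + 14 = 30
N_4 = 2 + 30 + 30 = 62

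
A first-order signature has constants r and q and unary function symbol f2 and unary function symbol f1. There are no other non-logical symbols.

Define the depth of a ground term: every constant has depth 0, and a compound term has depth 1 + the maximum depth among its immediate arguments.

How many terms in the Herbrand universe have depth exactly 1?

4

If N_k denotes the number of depth-≤k ground terms, the 2 constants give N_0 = 2, and each function symbol of arity r contributes N_{k-1}^r new terms at level k: N_k = 2 + N_{k-1} + N_{k-1}.
N_0 = 2
N_1 = 2 + 2 + 2 = 6
Terms of depth exactly 1: N_1 − N_0 = 6 − 2 = 4.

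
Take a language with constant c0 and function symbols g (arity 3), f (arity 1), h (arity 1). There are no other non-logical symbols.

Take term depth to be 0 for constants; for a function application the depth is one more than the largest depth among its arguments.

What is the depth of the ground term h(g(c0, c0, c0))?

2

depth(g(c0, c0, c0)) = 1 + max(0, 0, 0) = 1
depth(h(g(c0, c0, c0))) = 1 + depth(g(c0, c0, c0)) = 1 + 1 = 2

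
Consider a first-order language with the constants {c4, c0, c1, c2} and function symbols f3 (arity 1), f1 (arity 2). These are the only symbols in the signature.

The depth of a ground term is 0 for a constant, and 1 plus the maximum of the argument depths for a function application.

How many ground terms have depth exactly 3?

Count level by level. With function symbols f3/1, f1/2, the terms of depth ≤ k are the 4 constants together with each function applied to depth-≤(k−1) tuples, so N_k = 4 + N_{k-1} + N_{k-1}^2.
N_0 = 4
N_1 = 4 + 4 + 4^2 = 24
N_2 = 4 + 24 + 24^2 = 604
N_3 = 4 + 604 + 604^2 = 365424
Terms of depth exactly 3: N_3 − N_2 = 365424 − 604 = 364820.

364820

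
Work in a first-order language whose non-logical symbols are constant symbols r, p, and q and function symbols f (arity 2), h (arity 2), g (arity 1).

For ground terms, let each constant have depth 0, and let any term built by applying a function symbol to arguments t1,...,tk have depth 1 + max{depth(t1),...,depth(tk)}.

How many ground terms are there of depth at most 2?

1179

Count level by level. With function symbols f/2, h/2, g/1, the terms of depth ≤ k are the 3 constants together with each function applied to depth-≤(k−1) tuples, so N_k = 3 + N_{k-1}^2 + N_{k-1}^2 + N_{k-1}.
N_0 = 3
N_1 = 3 + 3^2 + 3^2 + 3 = 24
N_2 = 3 + 24^2 + 24^2 + 24 = 1179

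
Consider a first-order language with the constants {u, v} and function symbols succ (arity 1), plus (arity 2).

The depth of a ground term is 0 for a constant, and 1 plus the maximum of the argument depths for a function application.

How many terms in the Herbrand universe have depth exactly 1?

Let N_k count ground terms of depth at most k. Each non-constant term of depth ≤ k is some function symbol applied to depth-≤(k−1) arguments, giving N_k = 2 + N_{k-1} + N_{k-1}^2.
N_0 = 2
N_1 = 2 + 2 + 2^2 = 8
Terms of depth exactly 1: N_1 − N_0 = 8 − 2 = 6.

6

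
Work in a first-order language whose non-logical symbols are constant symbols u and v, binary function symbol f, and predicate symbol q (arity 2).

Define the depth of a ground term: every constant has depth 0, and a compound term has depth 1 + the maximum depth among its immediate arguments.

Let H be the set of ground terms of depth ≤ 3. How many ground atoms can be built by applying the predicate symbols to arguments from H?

First count ground terms of depth ≤ 3.
Count level by level. With function symbols f/2, the terms of depth ≤ k are the 2 constants together with each function applied to depth-≤(k−1) tuples, so N_k = 2 + N_{k-1}^2.
N_0 = 2
N_1 = 2 + 2^2 = 6
N_2 = 2 + 6^2 = 38
N_3 = 2 + 38^2 = 1446
So |H| = 1446.
Each predicate of arity r yields |H|^r ground atoms (one per choice of an r-tuple from H):
  q: 1446^2 = 2090916
Total ground atoms: 2090916.

2090916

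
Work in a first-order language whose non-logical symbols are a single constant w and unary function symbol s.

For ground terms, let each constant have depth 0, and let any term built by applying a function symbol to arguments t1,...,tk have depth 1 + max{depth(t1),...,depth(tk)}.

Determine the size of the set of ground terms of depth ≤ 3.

Count level by level. With function symbols s/1, the terms of depth ≤ k are the 1 constant together with each function applied to depth-≤(k−1) tuples, so N_k = 1 + N_{k-1}.
N_0 = 1
N_1 = 1 + 1 = 2
N_2 = 1 + 2 = 3
N_3 = 1 + 3 = 4

4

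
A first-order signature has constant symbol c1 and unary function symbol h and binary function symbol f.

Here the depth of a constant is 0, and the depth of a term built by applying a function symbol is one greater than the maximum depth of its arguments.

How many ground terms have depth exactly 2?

10

If N_k denotes the number of depth-≤k ground terms, the 1 constant gives N_0 = 1, and each function symbol of arity r contributes N_{k-1}^r new terms at level k: N_k = 1 + N_{k-1} + N_{k-1}^2.
N_0 = 1
N_1 = 1 + 1 + 1^2 = 3
N_2 = 1 + 3 + 3^2 = 13
Terms of depth exactly 2: N_2 − N_1 = 13 − 3 = 10.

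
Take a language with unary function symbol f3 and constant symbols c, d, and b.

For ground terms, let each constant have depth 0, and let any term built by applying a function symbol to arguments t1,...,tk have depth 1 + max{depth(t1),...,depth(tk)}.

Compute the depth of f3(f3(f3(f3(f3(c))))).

5

depth(f3(c)) = 1 + depth(c) = 1 + 0 = 1
depth(f3(f3(c))) = 1 + depth(f3(c)) = 1 + 1 = 2
depth(f3(f3(f3(c)))) = 1 + depth(f3(f3(c))) = 1 + 2 = 3
depth(f3(f3(f3(f3(c))))) = 1 + depth(f3(f3(f3(c)))) = 1 + 3 = 4
depth(f3(f3(f3(f3(f3(c)))))) = 1 + depth(f3(f3(f3(f3(c))))) = 1 + 4 = 5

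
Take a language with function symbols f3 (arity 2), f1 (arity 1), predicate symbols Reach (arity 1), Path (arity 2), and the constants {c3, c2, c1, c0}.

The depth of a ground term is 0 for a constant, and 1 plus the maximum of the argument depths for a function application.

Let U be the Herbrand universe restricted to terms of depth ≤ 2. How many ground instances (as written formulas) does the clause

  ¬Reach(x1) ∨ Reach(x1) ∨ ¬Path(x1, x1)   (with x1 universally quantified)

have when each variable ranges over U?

604

Ground terms of depth ≤ 2:
  Let N_k = |{terms of depth ≤ k}|. Then N_0 = 4 and N_k = 4 + N_{k-1}^2 + N_{k-1} for k ≥ 1 (one summand per function symbol, arity giving the exponent).
  N_0 = 4
  N_1 = 4 + 4^2 + 4 = 24
  N_2 = 4 + 24^2 + 24 = 604
So there are 604 ground terms available for substitution.
The variable x1 ranges independently over the available ground terms, and distinct assignments produce distinct instances.
Number of ground instances = 604.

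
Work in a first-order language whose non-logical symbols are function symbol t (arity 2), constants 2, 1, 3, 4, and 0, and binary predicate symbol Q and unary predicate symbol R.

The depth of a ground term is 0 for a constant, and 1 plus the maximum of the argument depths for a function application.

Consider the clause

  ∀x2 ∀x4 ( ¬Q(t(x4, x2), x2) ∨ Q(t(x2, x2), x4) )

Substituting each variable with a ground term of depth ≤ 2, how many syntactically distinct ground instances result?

Ground terms of depth ≤ 2:
  Let N_k = |{terms of depth ≤ k}|. Then N_0 = 5 and N_k = 5 + N_{k-1}^2 for k ≥ 1 (one summand per function symbol, arity giving the exponent).
  N_0 = 5
  N_1 = 5 + 5^2 = 30
  N_2 = 5 + 30^2 = 905
So there are 905 ground terms available for substitution.
The body mentions every one of the 2 quantified variables; since ground terms form a free algebra, no two substitutions collapse to the same formula.
Number of ground instances = 905^2 = 819025.

819025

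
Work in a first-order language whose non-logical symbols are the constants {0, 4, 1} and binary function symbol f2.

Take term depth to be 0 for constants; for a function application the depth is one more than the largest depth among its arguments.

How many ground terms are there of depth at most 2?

Let N_k count ground terms of depth at most k. Each non-constant term of depth ≤ k is some function symbol applied to depth-≤(k−1) arguments, giving N_k = 3 + N_{k-1}^2.
N_0 = 3
N_1 = 3 + 3^2 = 12
N_2 = 3 + 12^2 = 147

147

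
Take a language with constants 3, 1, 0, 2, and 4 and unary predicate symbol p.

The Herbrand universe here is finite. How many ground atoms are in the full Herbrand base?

With no function symbols, the Herbrand universe is just the 5 constants.
Ground atoms per predicate: p: 5.
Herbrand base size = 5 = 5.

5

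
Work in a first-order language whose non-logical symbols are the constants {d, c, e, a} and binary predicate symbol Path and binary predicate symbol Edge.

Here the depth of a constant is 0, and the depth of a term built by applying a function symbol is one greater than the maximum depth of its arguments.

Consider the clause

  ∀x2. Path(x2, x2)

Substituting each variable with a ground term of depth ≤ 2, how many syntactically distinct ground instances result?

Ground terms of depth ≤ 2:
  With no function symbols every ground term is a constant, so there are exactly 4 ground terms at every depth bound.
  N_0 = 4
  N_1 = 4
  N_2 = 4
  Explicitly: d, c, e, a.
So there are 4 ground terms available for substitution.
The body mentions the single quantified variable x2; since ground terms form a free algebra, no two substitutions collapse to the same formula.
Number of ground instances = 4.

4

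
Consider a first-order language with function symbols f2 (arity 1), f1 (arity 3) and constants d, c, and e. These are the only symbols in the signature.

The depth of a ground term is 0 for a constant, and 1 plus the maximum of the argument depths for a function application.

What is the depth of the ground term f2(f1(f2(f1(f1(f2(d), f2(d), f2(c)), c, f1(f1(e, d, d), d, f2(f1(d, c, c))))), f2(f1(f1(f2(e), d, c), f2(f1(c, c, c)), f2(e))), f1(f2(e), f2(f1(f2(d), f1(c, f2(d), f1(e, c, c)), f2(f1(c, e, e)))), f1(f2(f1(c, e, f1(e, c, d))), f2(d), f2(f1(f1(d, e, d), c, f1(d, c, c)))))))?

7

depth(f2(d)) = 1 + depth(d) = 1 + 0 = 1
depth(f2(c)) = 1 + depth(c) = 1 + 0 = 1
depth(f1(f2(d), f2(d), f2(c))) = 1 + max(1, 1, 1) = 2
depth(f1(e, d, d)) = 1 + max(0, 0, 0) = 1
depth(f1(d, c, c)) = 1 + max(0, 0, 0) = 1
depth(f2(f1(d, c, c))) = 1 + depth(f1(d, c, c)) = 1 + 1 = 2
depth(f1(f1(e, d, d), d, f2(f1(d, c, c)))) = 1 + max(1, 0, 2) = 3
depth(f1(f1(f2(d), f2(d), f2(c)), c, f1(f1(e, d, d), d, f2(f1(d, c, c))))) = 1 + max(2, 0, 3) = 4
depth(f2(f1(f1(f2(d), f2(d), f2(c)), c, f1(f1(e, d, d), d, f2(f1(d, c, c)))))) = 1 + depth(f1(f1(f2(d), f2(d), f2(c)), c, f1(f1(e, d, d), d, f2(f1(d, c, c))))) = 1 + 4 = 5
depth(f2(e)) = 1 + depth(e) = 1 + 0 = 1
depth(f1(f2(e), d, c)) = 1 + max(1, 0, 0) = 2
depth(f1(c, c, c)) = 1 + max(0, 0, 0) = 1
depth(f2(f1(c, c, c))) = 1 + depth(f1(c, c, c)) = 1 + 1 = 2
depth(f1(f1(f2(e), d, c), f2(f1(c, c, c)), f2(e))) = 1 + max(2, 2, 1) = 3
depth(f2(f1(f1(f2(e), d, c), f2(f1(c, c, c)), f2(e)))) = 1 + depth(f1(f1(f2(e), d, c), f2(f1(c, c, c)), f2(e))) = 1 + 3 = 4
depth(f1(e, c, c)) = 1 + max(0, 0, 0) = 1
depth(f1(c, f2(d), f1(e, c, c))) = 1 + max(0, 1, 1) = 2
depth(f1(c, e, e)) = 1 + max(0, 0, 0) = 1
depth(f2(f1(c, e, e))) = 1 + depth(f1(c, e, e)) = 1 + 1 = 2
depth(f1(f2(d), f1(c, f2(d), f1(e, c, c)), f2(f1(c, e, e)))) = 1 + max(1, 2, 2) = 3
depth(f2(f1(f2(d), f1(c, f2(d), f1(e, c, c)), f2(f1(c, e, e))))) = 1 + depth(f1(f2(d), f1(c, f2(d), f1(e, c, c)), f2(f1(c, e, e)))) = 1 + 3 = 4
depth(f1(e, c, d)) = 1 + max(0, 0, 0) = 1
depth(f1(c, e, f1(e, c, d))) = 1 + max(0, 0, 1) = 2
depth(f2(f1(c, e, f1(e, c, d)))) = 1 + depth(f1(c, e, f1(e, c, d))) = 1 + 2 = 3
depth(f1(d, e, d)) = 1 + max(0, 0, 0) = 1
depth(f1(f1(d, e, d), c, f1(d, c, c))) = 1 + max(1, 0, 1) = 2
depth(f2(f1(f1(d, e, d), c, f1(d, c, c)))) = 1 + depth(f1(f1(d, e, d), c, f1(d, c, c))) = 1 + 2 = 3
depth(f1(f2(f1(c, e, f1(e, c, d))), f2(d), f2(f1(f1(d, e, d), c, f1(d, c, c))))) = 1 + max(3, 1, 3) = 4
depth(f1(f2(e), f2(f1(f2(d), f1(c, f2(d), f1(e, c, c)), f2(f1(c, e, e)))), f1(f2(f1(c, e, f1(e, c, d))), f2(d), f2(f1(f1(d, e, d), c, f1(d, c, c)))))) = 1 + max(1, 4, 4) = 5
depth(f1(f2(f1(f1(f2(d), f2(d), f2(c)), c, f1(f1(e, d, d), d, f2(f1(d, c, c))))), f2(f1(f1(f2(e), d, c), f2(f1(c, c, c)), f2(e))), f1(f2(e), f2(f1(f2(d), f1(c, f2(d), f1(e, c, c)), f2(f1(c, e, e)))), f1(f2(f1(c, e, f1(e, c, d))), f2(d), f2(f1(f1(d, e, d), c, f1(d, c, c))))))) = 1 + max(5, 4, 5) = 6
depth(f2(f1(f2(f1(f1(f2(d), f2(d), f2(c)), c, f1(f1(e, d, d), d, f2(f1(d, c, c))))), f2(f1(f1(f2(e), d, c), f2(f1(c, c, c)), f2(e))), f1(f2(e), f2(f1(f2(d), f1(c, f2(d), f1(e, c, c)), f2(f1(c, e, e)))), f1(f2(f1(c, e, f1(e, c, d))), f2(d), f2(f1(f1(d, e, d), c, f1(d, c, c)))))))) = 1 + depth(f1(f2(f1(f1(f2(d), f2(d), f2(c)), c, f1(f1(e, d, d), d, f2(f1(d, c, c))))), f2(f1(f1(f2(e), d, c), f2(f1(c, c, c)), f2(e))), f1(f2(e), f2(f1(f2(d), f1(c, f2(d), f1(e, c, c)), f2(f1(c, e, e)))), f1(f2(f1(c, e, f1(e, c, d))), f2(d), f2(f1(f1(d, e, d), c, f1(d, c, c))))))) = 1 + 6 = 7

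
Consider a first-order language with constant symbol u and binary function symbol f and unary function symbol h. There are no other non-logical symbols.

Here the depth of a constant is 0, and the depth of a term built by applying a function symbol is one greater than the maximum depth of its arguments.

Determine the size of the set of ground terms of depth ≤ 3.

Let N_k count ground terms of depth at most k. Each non-constant term of depth ≤ k is some function symbol applied to depth-≤(k−1) arguments, giving N_k = 1 + N_{k-1}^2 + N_{k-1}.
N_0 = 1
N_1 = 1 + 1^2 + 1 = 3
N_2 = 1 + 3^2 + 3 = 13
N_3 = 1 + 13^2 + 13 = 183

183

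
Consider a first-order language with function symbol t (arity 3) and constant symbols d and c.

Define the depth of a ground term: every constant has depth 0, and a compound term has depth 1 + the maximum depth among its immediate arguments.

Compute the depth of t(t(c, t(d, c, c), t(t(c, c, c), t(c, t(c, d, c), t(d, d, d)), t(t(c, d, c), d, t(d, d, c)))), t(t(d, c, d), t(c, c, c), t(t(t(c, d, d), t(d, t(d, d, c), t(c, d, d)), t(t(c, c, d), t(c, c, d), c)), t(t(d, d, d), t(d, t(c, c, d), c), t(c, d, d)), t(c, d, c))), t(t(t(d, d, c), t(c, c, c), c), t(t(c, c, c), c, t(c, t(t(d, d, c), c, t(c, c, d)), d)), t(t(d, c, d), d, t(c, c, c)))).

depth(t(d, c, c)) = 1 + max(0, 0, 0) = 1
depth(t(c, c, c)) = 1 + max(0, 0, 0) = 1
depth(t(c, d, c)) = 1 + max(0, 0, 0) = 1
depth(t(d, d, d)) = 1 + max(0, 0, 0) = 1
depth(t(c, t(c, d, c), t(d, d, d))) = 1 + max(0, 1, 1) = 2
depth(t(d, d, c)) = 1 + max(0, 0, 0) = 1
depth(t(t(c, d, c), d, t(d, d, c))) = 1 + max(1, 0, 1) = 2
depth(t(t(c, c, c), t(c, t(c, d, c), t(d, d, d)), t(t(c, d, c), d, t(d, d, c)))) = 1 + max(1, 2, 2) = 3
depth(t(c, t(d, c, c), t(t(c, c, c), t(c, t(c, d, c), t(d, d, d)), t(t(c, d, c), d, t(d, d, c))))) = 1 + max(0, 1, 3) = 4
depth(t(d, c, d)) = 1 + max(0, 0, 0) = 1
depth(t(c, d, d)) = 1 + max(0, 0, 0) = 1
depth(t(d, t(d, d, c), t(c, d, d))) = 1 + max(0, 1, 1) = 2
depth(t(c, c, d)) = 1 + max(0, 0, 0) = 1
depth(t(t(c, c, d), t(c, c, d), c)) = 1 + max(1, 1, 0) = 2
depth(t(t(c, d, d), t(d, t(d, d, c), t(c, d, d)), t(t(c, c, d), t(c, c, d), c))) = 1 + max(1, 2, 2) = 3
depth(t(d, t(c, c, d), c)) = 1 + max(0, 1, 0) = 2
depth(t(t(d, d, d), t(d, t(c, c, d), c), t(c, d, d))) = 1 + max(1, 2, 1) = 3
depth(t(t(t(c, d, d), t(d, t(d, d, c), t(c, d, d)), t(t(c, c, d), t(c, c, d), c)), t(t(d, d, d), t(d, t(c, c, d), c), t(c, d, d)), t(c, d, c))) = 1 + max(3, 3, 1) = 4
depth(t(t(d, c, d), t(c, c, c), t(t(t(c, d, d), t(d, t(d, d, c), t(c, d, d)), t(t(c, c, d), t(c, c, d), c)), t(t(d, d, d), t(d, t(c, c, d), c), t(c, d, d)), t(c, d, c)))) = 1 + max(1, 1, 4) = 5
depth(t(t(d, d, c), t(c, c, c), c)) = 1 + max(1, 1, 0) = 2
depth(t(t(d, d, c), c, t(c, c, d))) = 1 + max(1, 0, 1) = 2
depth(t(c, t(t(d, d, c), c, t(c, c, d)), d)) = 1 + max(0, 2, 0) = 3
depth(t(t(c, c, c), c, t(c, t(t(d, d, c), c, t(c, c, d)), d))) = 1 + max(1, 0, 3) = 4
depth(t(t(d, c, d), d, t(c, c, c))) = 1 + max(1, 0, 1) = 2
depth(t(t(t(d, d, c), t(c, c, c), c), t(t(c, c, c), c, t(c, t(t(d, d, c), c, t(c, c, d)), d)), t(t(d, c, d), d, t(c, c, c)))) = 1 + max(2, 4, 2) = 5
depth(t(t(c, t(d, c, c), t(t(c, c, c), t(c, t(c, d, c), t(d, d, d)), t(t(c, d, c), d, t(d, d, c)))), t(t(d, c, d), t(c, c, c), t(t(t(c, d, d), t(d, t(d, d, c), t(c, d, d)), t(t(c, c, d), t(c, c, d), c)), t(t(d, d, d), t(d, t(c, c, d), c), t(c, d, d)), t(c, d, c))), t(t(t(d, d, c), t(c, c, c), c), t(t(c, c, c), c, t(c, t(t(d, d, c), c, t(c, c, d)), d)), t(t(d, c, d), d, t(c, c, c))))) = 1 + max(4, 5, 5) = 6

6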